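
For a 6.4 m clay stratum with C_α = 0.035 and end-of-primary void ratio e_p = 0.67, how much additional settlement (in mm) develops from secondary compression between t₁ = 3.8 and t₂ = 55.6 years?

S_s ≈ 156 mm

Secondary compression: S_s = C_α·H/(1+e_p)·log₁₀(t₂/t₁)
S_s = 0.035×6.4/(1+0.67)×log₁₀(55.6/3.8)
    = 0.1341 × 1.165 = 0.1563 m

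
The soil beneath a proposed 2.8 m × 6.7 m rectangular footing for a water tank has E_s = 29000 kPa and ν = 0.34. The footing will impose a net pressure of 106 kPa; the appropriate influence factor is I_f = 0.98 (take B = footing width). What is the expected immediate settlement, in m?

Immediate (elastic) settlement: S_e = q·B·(1−ν²)/E_s · I_f.
S_e = 106 × 2.8 × (1 − 0.34²) / 29000 × 0.98
    = 106 × 2.8 × 0.8844 / 29000 × 0.98
    = 0.00887 m

S_e ≈ 0.00887 m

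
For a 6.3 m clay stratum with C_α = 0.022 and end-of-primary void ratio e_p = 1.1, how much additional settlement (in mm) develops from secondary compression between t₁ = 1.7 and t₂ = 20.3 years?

Secondary compression: S_s = C_α·H/(1+e_p)·log₁₀(t₂/t₁)
S_s = 0.022×6.3/(1+1.1)×log₁₀(20.3/1.7)
    = 0.066 × 1.077 = 0.07109 m

S_s ≈ 71.1 mm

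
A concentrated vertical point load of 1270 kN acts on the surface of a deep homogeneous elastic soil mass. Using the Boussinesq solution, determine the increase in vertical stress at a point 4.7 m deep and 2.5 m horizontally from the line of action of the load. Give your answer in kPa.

Boussinesq vertical stress below a point load on an elastic half-space:
Δσ_z = 3P/(2πz²) · [1 + (r/z)²]^(−5/2)
r/z = 2.5/4.7 = 0.53191; [1+(r/z)²]^(−5/2) = 0.5364.
Δσ_z = 3×1270/(2π×4.7²) × 0.5364 = 27.45 × 0.5364 = 14.72 kPa

Δσ_z ≈ 14.7 kPa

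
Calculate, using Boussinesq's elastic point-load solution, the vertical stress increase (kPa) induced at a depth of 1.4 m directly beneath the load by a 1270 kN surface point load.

Δσ_z ≈ 309 kPa

Boussinesq vertical stress below a point load on an elastic half-space:
Δσ_z = 3P/(2πz²) · [1 + (r/z)²]^(−5/2)
r/z = 0/1.4 = 0; [1+(r/z)²]^(−5/2) = 1.
Δσ_z = 3×1270/(2π×1.4²) × 1 = 309.38 × 1 = 309.4 kPa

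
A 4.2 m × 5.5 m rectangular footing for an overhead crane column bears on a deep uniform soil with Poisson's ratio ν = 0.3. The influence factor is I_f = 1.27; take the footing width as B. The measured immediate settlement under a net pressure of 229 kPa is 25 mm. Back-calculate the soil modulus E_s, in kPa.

E_s ≈ 44500 kPa

S_e = q·B·(1−ν²)/E_s · I_f  ⇒  E_s = q·B·(1−ν²)·I_f / S_e.
E_s = 229 × 4.2 × 0.91 × 1.27 / 0.025 = 44460 kPa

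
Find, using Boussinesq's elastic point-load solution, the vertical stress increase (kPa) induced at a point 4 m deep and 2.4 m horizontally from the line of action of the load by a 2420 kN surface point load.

Δσ_z ≈ 33.5 kPa

Boussinesq vertical stress below a point load on an elastic half-space:
Δσ_z = 3P/(2πz²) · [1 + (r/z)²]^(−5/2)
r/z = 2.4/4 = 0.6; [1+(r/z)²]^(−5/2) = 0.46361.
Δσ_z = 3×2420/(2π×4²) × 0.46361 = 72.217 × 0.46361 = 33.48 kPa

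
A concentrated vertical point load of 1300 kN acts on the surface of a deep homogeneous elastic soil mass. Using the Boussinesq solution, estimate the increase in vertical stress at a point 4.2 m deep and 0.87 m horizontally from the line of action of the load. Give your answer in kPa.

Boussinesq vertical stress below a point load on an elastic half-space:
Δσ_z = 3P/(2πz²) · [1 + (r/z)²]^(−5/2)
r/z = 0.87/4.2 = 0.20714; [1+(r/z)²]^(−5/2) = 0.90029.
Δσ_z = 3×1300/(2π×4.2²) × 0.90029 = 35.187 × 0.90029 = 31.68 kPa

Δσ_z ≈ 31.7 kPa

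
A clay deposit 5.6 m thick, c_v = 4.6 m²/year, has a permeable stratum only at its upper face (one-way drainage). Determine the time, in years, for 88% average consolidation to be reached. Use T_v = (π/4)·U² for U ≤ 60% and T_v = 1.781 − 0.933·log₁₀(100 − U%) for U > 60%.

Drainage path length: H_d = H = 5.6 m (single drainage).
U > 60%: T_v = 1.781 − 0.933·log₁₀(100 − 88) = 0.77412.
t = T_v·H_d²/c_v = 0.77412×5.6²/4.6 = 5.277 years.

t ≈ 5.28 years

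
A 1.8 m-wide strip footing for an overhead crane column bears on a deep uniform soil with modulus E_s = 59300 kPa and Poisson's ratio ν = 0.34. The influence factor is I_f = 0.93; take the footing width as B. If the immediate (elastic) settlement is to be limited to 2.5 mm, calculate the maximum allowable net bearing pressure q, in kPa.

S_e = q·B·(1−ν²)/E_s · I_f  ⇒  q = S_e·E_s / (B·(1−ν²)·I_f).
q = 0.0025 × 59300 / (1.8 × 0.8844 × 0.93) = 100.1 kPa

q ≈ 100 kPa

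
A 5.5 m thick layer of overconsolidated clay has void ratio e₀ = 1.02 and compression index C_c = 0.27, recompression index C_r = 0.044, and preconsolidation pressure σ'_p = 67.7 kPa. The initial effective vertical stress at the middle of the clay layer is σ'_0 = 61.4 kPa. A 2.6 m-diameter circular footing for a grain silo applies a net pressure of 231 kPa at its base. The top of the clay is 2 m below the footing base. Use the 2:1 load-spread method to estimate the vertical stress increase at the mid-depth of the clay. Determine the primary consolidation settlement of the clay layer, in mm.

Mid-depth of clay below the footing base: z = 2 + 5.5/2 = 4.75 m.
Stress increase at mid-clay by the 2:1 spreading method:
Δσ ≈ qD²/(D+z)² = 231×2.6²/(2.6+4.75)² = 28.906 kPa
Final effective stress: σ'_f = 61.4 + 28.906 = 90.306 kPa.
σ'_f = 90.306 > σ'_p = 67.7 kPa, so the stress path crosses the preconsolidation pressure — recompression up to σ'_p, then virgin compression beyond:
S_c = H/(1+e₀)·[C_r·log₁₀(σ'_p/σ'_0) + C_c·log₁₀(σ'_f/σ'_p)]
    = 5.5/2.02 × [0.044×log₁₀(67.7/61.4) + 0.27×log₁₀(90.306/67.7)]
    = 2.7228 × [0.0018665 + 0.033785] = 0.09707 m

S_c ≈ 97.1 mm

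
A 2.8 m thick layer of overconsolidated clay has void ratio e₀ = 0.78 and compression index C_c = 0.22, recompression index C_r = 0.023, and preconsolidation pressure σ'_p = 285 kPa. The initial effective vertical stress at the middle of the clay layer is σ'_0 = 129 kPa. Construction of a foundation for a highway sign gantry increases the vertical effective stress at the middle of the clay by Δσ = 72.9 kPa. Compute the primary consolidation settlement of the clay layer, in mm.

S_c ≈ 7.04 mm

Final effective stress: σ'_f = 129 + 72.9 = 201.9 kPa.
σ'_f = 201.9 ≤ σ'_p = 285 kPa, so the clay remains overconsolidated and only the recompression index applies:
S_c = C_r·H/(1+e₀)·log₁₀(σ'_f/σ'_0) = 0.023×2.8/1.78×log₁₀(201.9/129)
    = 0.036179 × 0.19455 = 0.007039 m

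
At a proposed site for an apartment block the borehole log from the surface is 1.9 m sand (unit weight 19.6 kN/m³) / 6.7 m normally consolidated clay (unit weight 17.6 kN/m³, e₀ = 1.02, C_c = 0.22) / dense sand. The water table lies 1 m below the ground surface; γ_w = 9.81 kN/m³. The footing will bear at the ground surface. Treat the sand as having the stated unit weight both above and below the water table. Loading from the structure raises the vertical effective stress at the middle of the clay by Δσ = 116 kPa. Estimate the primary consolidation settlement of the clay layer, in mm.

S_c ≈ 361 mm

Mid-depth of clay below the ground surface: z = 1.9 + 6.7/2 = 5.25 m.
Total vertical stress at mid-clay: σ_v = 19.6×1.9 + 17.6×3.35 = 96.2 kPa.
Pore pressure: u = 9.81×(5.25 − 1) = 41.693 kPa.
Initial effective stress: σ'_0 = σ_v − u = 96.2 − 41.693 = 54.507 kPa.
Final effective stress: σ'_f = σ'_0 + Δσ = 54.507 + 116 = 170.51 kPa.
Normally consolidated clay, so the full stress increment lies on the virgin compression line:
S_c = C_c·H/(1+e₀)·log₁₀(σ'_f/σ'_0) = 0.22×6.7/(1+1.02)×log₁₀(170.51/54.507)
    = 0.7297 × 0.4953 = 0.3614 m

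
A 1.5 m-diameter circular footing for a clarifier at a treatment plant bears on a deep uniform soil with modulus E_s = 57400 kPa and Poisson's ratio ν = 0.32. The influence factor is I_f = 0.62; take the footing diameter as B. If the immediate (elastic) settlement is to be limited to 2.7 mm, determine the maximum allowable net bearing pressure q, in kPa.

S_e = q·B·(1−ν²)/E_s · I_f  ⇒  q = S_e·E_s / (B·(1−ν²)·I_f).
q = 0.0027 × 57400 / (1.5 × 0.8976 × 0.62) = 185.7 kPa

q ≈ 186 kPa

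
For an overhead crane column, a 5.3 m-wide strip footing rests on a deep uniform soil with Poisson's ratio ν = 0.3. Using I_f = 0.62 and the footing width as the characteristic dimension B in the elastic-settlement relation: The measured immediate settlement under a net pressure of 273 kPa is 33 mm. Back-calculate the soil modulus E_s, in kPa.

S_e = q·B·(1−ν²)/E_s · I_f  ⇒  E_s = q·B·(1−ν²)·I_f / S_e.
E_s = 273 × 5.3 × 0.91 × 0.62 / 0.033 = 24740 kPa

E_s ≈ 24700 kPa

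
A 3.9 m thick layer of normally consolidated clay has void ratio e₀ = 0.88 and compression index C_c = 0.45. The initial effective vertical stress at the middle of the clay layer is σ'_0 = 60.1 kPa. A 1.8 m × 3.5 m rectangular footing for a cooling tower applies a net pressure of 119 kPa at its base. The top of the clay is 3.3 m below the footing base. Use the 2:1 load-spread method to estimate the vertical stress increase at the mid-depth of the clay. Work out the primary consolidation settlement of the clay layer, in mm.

Mid-depth of clay below the footing base: z = 3.3 + 3.9/2 = 5.25 m.
Stress increase at mid-clay by the 2:1 spreading method:
Δσ = qBL/((B+z)(L+z)) = 119×1.8×3.5/((1.8+5.25)(3.5+5.25)) = 12.153 kPa
Final effective stress: σ'_f = σ'_0 + Δσ = 60.1 + 12.153 = 72.253 kPa.
Normally consolidated clay, so the full stress increment lies on the virgin compression line:
S_c = C_c·H/(1+e₀)·log₁₀(σ'_f/σ'_0) = 0.45×3.9/(1+0.88)×log₁₀(72.253/60.1)
    = 0.93351 × 0.079981 = 0.07466 m

S_c ≈ 74.7 mm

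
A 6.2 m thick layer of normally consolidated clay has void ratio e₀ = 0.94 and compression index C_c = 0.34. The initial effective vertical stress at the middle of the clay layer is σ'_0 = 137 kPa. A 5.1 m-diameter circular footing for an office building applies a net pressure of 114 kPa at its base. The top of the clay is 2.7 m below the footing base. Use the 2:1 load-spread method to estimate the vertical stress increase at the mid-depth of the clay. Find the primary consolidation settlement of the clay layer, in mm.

S_c ≈ 79 mm

Mid-depth of clay below the footing base: z = 2.7 + 6.2/2 = 5.8 m.
Stress increase at mid-clay by the 2:1 spreading method:
Δσ ≈ qD²/(D+z)² = 114×5.1²/(5.1+5.8)² = 24.957 kPa
Final effective stress: σ'_f = σ'_0 + Δσ = 137 + 24.957 = 161.96 kPa.
Normally consolidated clay, so the full stress increment lies on the virgin compression line:
S_c = C_c·H/(1+e₀)·log₁₀(σ'_f/σ'_0) = 0.34×6.2/(1+0.94)×log₁₀(161.96/137)
    = 1.0866 × 0.072687 = 0.07898 m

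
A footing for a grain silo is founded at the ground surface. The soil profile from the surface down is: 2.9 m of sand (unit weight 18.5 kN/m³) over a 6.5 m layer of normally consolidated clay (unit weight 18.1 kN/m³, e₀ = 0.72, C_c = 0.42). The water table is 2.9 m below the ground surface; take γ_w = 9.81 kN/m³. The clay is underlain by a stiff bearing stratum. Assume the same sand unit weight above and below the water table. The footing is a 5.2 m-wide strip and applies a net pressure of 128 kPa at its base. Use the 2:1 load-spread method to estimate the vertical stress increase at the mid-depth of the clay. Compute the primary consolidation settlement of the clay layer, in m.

Mid-depth of clay below the ground surface: z = 2.9 + 6.5/2 = 6.15 m.
Total vertical stress at mid-clay: σ_v = 18.5×2.9 + 18.1×3.25 = 112.47 kPa.
Pore pressure: u = 9.81×(6.15 − 2.9) = 31.883 kPa.
Initial effective stress: σ'_0 = σ_v − u = 112.47 − 31.883 = 80.587 kPa.
Stress increase at mid-clay by the 2:1 spreading method:
Δσ = qB/(B+z) = 128×5.2/(5.2+6.15) = 58.643 kPa
Final effective stress: σ'_f = σ'_0 + Δσ = 80.587 + 58.643 = 139.23 kPa.
Normally consolidated clay, so the full stress increment lies on the virgin compression line:
S_c = C_c·H/(1+e₀)·log₁₀(σ'_f/σ'_0) = 0.42×6.5/(1+0.72)×log₁₀(139.23/80.587)
    = 1.5872 × 0.23747 = 0.3769 m

S_c ≈ 0.377 m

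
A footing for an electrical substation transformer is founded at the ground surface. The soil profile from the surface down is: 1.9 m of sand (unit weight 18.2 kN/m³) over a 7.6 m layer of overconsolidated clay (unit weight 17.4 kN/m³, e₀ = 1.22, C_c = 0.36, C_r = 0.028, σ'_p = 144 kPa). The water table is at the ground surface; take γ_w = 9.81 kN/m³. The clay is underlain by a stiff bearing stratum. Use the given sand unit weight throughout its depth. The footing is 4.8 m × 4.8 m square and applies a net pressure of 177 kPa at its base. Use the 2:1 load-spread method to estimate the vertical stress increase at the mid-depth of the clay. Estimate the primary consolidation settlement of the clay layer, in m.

Mid-depth of clay below the ground surface: z = 1.9 + 7.6/2 = 5.7 m.
Total vertical stress at mid-clay: σ_v = 18.2×1.9 + 17.4×3.8 = 100.7 kPa.
Pore pressure: u = 9.81×(5.7 − 0) = 55.917 kPa.
Initial effective stress: σ'_0 = σ_v − u = 100.7 − 55.917 = 44.783 kPa.
Stress increase at mid-clay by the 2:1 spreading method:
Δσ = qBL/((B+z)(L+z)) = 177×4.8×4.8/((4.8+5.7)(4.8+5.7)) = 36.989 kPa
Final effective stress: σ'_f = 44.783 + 36.989 = 81.772 kPa.
σ'_f = 81.772 ≤ σ'_p = 144 kPa, so the clay remains overconsolidated and only the recompression index applies:
S_c = C_r·H/(1+e₀)·log₁₀(σ'_f/σ'_0) = 0.028×7.6/2.22×log₁₀(81.772/44.783)
    = 0.095855 × 0.26149 = 0.02507 m

S_c ≈ 0.0251 m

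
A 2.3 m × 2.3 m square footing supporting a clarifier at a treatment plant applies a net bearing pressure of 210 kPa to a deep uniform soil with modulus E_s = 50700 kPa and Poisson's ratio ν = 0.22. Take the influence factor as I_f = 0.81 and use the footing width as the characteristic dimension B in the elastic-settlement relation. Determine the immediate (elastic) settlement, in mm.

Immediate (elastic) settlement: S_e = q·B·(1−ν²)/E_s · I_f.
S_e = 210 × 2.3 × (1 − 0.22²) / 50700 × 0.81
    = 210 × 2.3 × 0.9516 / 50700 × 0.81
    = 0.007343 m = 7.343 mm

S_e ≈ 7.34 mm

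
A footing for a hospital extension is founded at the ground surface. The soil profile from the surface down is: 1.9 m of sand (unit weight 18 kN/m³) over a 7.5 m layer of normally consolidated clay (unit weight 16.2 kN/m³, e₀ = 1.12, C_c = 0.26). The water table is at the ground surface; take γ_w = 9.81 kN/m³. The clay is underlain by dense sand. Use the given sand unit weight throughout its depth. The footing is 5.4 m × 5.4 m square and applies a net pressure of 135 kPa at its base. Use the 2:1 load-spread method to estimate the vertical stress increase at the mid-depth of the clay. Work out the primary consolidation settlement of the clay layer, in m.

S_c ≈ 0.238 m

Mid-depth of clay below the ground surface: z = 1.9 + 7.5/2 = 5.65 m.
Total vertical stress at mid-clay: σ_v = 18×1.9 + 16.2×3.75 = 94.95 kPa.
Pore pressure: u = 9.81×(5.65 − 0) = 55.427 kPa.
Initial effective stress: σ'_0 = σ_v − u = 94.95 − 55.427 = 39.523 kPa.
Stress increase at mid-clay by the 2:1 spreading method:
Δσ = qBL/((B+z)(L+z)) = 135×5.4×5.4/((5.4+5.65)(5.4+5.65)) = 32.24 kPa
Final effective stress: σ'_f = σ'_0 + Δσ = 39.523 + 32.24 = 71.763 kPa.
Normally consolidated clay, so the full stress increment lies on the virgin compression line:
S_c = C_c·H/(1+e₀)·log₁₀(σ'_f/σ'_0) = 0.26×7.5/(1+1.12)×log₁₀(71.763/39.523)
    = 0.91981 × 0.25905 = 0.2383 m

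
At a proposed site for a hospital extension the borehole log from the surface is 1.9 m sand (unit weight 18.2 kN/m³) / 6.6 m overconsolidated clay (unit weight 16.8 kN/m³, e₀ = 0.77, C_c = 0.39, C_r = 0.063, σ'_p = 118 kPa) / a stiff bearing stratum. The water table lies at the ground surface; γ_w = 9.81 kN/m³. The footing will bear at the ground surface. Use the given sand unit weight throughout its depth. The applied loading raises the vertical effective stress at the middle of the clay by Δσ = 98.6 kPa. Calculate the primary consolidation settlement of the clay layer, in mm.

S_c ≈ 210 mm

Mid-depth of clay below the ground surface: z = 1.9 + 6.6/2 = 5.2 m.
Total vertical stress at mid-clay: σ_v = 18.2×1.9 + 16.8×3.3 = 90.02 kPa.
Pore pressure: u = 9.81×(5.2 − 0) = 51.012 kPa.
Initial effective stress: σ'_0 = σ_v − u = 90.02 − 51.012 = 39.008 kPa.
Final effective stress: σ'_f = 39.008 + 98.6 = 137.61 kPa.
σ'_f = 137.61 > σ'_p = 118 kPa, so the stress path crosses the preconsolidation pressure — recompression up to σ'_p, then virgin compression beyond:
S_c = H/(1+e₀)·[C_r·log₁₀(σ'_p/σ'_0) + C_c·log₁₀(σ'_f/σ'_p)]
    = 6.6/1.77 × [0.063×log₁₀(118/39.008) + 0.39×log₁₀(137.61/118)]
    = 3.7288 × [0.030286 + 0.02604] = 0.21 m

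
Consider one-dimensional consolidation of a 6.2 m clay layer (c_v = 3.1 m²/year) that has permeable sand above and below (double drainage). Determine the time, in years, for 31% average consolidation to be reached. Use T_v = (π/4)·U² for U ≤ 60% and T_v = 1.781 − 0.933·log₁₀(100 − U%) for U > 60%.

Drainage path length: H_d = H/2 = 3.1 m (double drainage).
U ≤ 60%: T_v = (π/4)·U² = (π/4)×0.31² = 0.075477.
t = T_v·H_d²/c_v = 0.075477×3.1²/3.1 = 0.234 years.

t ≈ 0.234 years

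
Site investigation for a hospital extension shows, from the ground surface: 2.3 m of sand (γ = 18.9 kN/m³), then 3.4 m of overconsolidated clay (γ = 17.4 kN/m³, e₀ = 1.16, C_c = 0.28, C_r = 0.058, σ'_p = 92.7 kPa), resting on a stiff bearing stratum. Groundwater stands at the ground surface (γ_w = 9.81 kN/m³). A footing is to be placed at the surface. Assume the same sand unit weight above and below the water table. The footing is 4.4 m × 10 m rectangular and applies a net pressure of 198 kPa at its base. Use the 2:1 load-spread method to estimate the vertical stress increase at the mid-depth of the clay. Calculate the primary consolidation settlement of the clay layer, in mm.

Mid-depth of clay below the ground surface: z = 2.3 + 3.4/2 = 4 m.
Total vertical stress at mid-clay: σ_v = 18.9×2.3 + 17.4×1.7 = 73.05 kPa.
Pore pressure: u = 9.81×(4 − 0) = 39.24 kPa.
Initial effective stress: σ'_0 = σ_v − u = 73.05 − 39.24 = 33.81 kPa.
Stress increase at mid-clay by the 2:1 spreading method:
Δσ = qBL/((B+z)(L+z)) = 198×4.4×10/((4.4+4)(10+4)) = 74.082 kPa
Final effective stress: σ'_f = 33.81 + 74.082 = 107.89 kPa.
σ'_f = 107.89 > σ'_p = 92.7 kPa, so the stress path crosses the preconsolidation pressure — recompression up to σ'_p, then virgin compression beyond:
S_c = H/(1+e₀)·[C_r·log₁₀(σ'_p/σ'_0) + C_c·log₁₀(σ'_f/σ'_p)]
    = 3.4/2.16 × [0.058×log₁₀(92.7/33.81) + 0.28×log₁₀(107.89/92.7)]
    = 1.5741 × [0.025406 + 0.018452] = 0.06904 m

S_c ≈ 69 mm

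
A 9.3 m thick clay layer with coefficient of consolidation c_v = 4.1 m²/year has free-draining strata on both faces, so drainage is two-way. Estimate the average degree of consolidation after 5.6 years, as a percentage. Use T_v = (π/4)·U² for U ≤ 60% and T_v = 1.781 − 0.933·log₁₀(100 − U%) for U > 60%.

U ≈ 94.1 %

Drainage path length: H_d = H/2 = 4.65 m (double drainage).
T_v = c_v·t/H_d² = 4.1×5.6/4.65² = 1.0619.
T_v = 1.0619 corresponds to the U > 60% branch:
U = 1 − 10^((1.781 − T_v)/0.933)/100 = 0.941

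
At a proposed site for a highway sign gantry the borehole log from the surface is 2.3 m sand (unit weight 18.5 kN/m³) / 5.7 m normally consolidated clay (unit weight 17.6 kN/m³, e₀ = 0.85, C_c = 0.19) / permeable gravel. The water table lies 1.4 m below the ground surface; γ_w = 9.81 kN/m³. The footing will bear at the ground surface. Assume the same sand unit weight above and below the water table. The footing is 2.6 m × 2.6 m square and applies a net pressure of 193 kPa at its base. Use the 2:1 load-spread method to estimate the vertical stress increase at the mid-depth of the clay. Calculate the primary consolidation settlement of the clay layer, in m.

Mid-depth of clay below the ground surface: z = 2.3 + 5.7/2 = 5.15 m.
Total vertical stress at mid-clay: σ_v = 18.5×2.3 + 17.6×2.85 = 92.71 kPa.
Pore pressure: u = 9.81×(5.15 − 1.4) = 36.788 kPa.
Initial effective stress: σ'_0 = σ_v − u = 92.71 − 36.788 = 55.922 kPa.
Stress increase at mid-clay by the 2:1 spreading method:
Δσ = qBL/((B+z)(L+z)) = 193×2.6×2.6/((2.6+5.15)(2.6+5.15)) = 21.722 kPa
Final effective stress: σ'_f = σ'_0 + Δσ = 55.922 + 21.722 = 77.644 kPa.
Normally consolidated clay, so the full stress increment lies on the virgin compression line:
S_c = C_c·H/(1+e₀)·log₁₀(σ'_f/σ'_0) = 0.19×5.7/(1+0.85)×log₁₀(77.644/55.922)
    = 0.58541 × 0.14253 = 0.08344 m

S_c ≈ 0.0834 m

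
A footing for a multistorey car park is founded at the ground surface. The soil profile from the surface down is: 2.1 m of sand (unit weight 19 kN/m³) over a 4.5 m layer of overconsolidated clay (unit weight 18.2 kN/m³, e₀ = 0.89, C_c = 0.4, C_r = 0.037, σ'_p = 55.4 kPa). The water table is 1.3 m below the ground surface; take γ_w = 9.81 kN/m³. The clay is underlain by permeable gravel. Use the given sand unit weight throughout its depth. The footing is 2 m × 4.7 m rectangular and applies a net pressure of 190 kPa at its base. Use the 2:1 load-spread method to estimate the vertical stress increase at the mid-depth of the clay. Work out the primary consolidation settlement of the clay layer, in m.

S_c ≈ 0.165 m

Mid-depth of clay below the ground surface: z = 2.1 + 4.5/2 = 4.35 m.
Total vertical stress at mid-clay: σ_v = 19×2.1 + 18.2×2.25 = 80.85 kPa.
Pore pressure: u = 9.81×(4.35 − 1.3) = 29.921 kPa.
Initial effective stress: σ'_0 = σ_v − u = 80.85 − 29.921 = 50.929 kPa.
Stress increase at mid-clay by the 2:1 spreading method:
Δσ = qBL/((B+z)(L+z)) = 190×2×4.7/((2+4.35)(4.7+4.35)) = 31.078 kPa
Final effective stress: σ'_f = 50.929 + 31.078 = 82.007 kPa.
σ'_f = 82.007 > σ'_p = 55.4 kPa, so the stress path crosses the preconsolidation pressure — recompression up to σ'_p, then virgin compression beyond:
S_c = H/(1+e₀)·[C_r·log₁₀(σ'_p/σ'_0) + C_c·log₁₀(σ'_f/σ'_p)]
    = 4.5/1.89 × [0.037×log₁₀(55.4/50.929) + 0.4×log₁₀(82.007/55.4)]
    = 2.381 × [0.0013522 + 0.068136] = 0.1655 m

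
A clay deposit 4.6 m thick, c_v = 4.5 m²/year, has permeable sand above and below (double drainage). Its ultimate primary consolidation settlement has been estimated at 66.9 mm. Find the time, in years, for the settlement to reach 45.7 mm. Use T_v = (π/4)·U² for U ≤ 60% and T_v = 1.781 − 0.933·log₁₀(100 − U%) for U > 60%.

Drainage path length: H_d = H/2 = 2.3 m (double drainage).
U = S(t)/S_ult = 45.7/66.9 = 0.6831.
U > 60%: T_v = 1.781 − 0.933·log₁₀(100 − 68.311) = 0.38065.
t = T_v·H_d²/c_v = 0.38065×2.3²/4.5 = 0.4475 years.

t ≈ 0.447 years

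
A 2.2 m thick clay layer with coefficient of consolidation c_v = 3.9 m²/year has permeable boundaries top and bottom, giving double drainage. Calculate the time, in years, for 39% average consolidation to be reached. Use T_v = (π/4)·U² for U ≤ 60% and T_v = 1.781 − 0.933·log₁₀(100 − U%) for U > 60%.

Drainage path length: H_d = H/2 = 1.1 m (double drainage).
U ≤ 60%: T_v = (π/4)·U² = (π/4)×0.39² = 0.11946.
t = T_v·H_d²/c_v = 0.11946×1.1²/3.9 = 0.03706 years.

t ≈ 0.0371 years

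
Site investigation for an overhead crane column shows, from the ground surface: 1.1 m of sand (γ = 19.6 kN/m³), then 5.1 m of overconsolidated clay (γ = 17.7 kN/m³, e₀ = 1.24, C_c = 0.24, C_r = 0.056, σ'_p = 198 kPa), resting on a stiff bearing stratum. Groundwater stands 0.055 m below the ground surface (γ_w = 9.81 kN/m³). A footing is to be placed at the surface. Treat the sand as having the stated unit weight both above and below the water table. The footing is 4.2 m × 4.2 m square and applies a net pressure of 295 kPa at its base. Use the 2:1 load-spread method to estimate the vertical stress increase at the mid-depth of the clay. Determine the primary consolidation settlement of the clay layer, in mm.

S_c ≈ 72.2 mm

Mid-depth of clay below the ground surface: z = 1.1 + 5.1/2 = 3.65 m.
Total vertical stress at mid-clay: σ_v = 19.6×1.1 + 17.7×2.55 = 66.695 kPa.
Pore pressure: u = 9.81×(3.65 − 0.055) = 35.267 kPa.
Initial effective stress: σ'_0 = σ_v − u = 66.695 − 35.267 = 31.428 kPa.
Stress increase at mid-clay by the 2:1 spreading method:
Δσ = qBL/((B+z)(L+z)) = 295×4.2×4.2/((4.2+3.65)(4.2+3.65)) = 84.446 kPa
Final effective stress: σ'_f = 31.428 + 84.446 = 115.87 kPa.
σ'_f = 115.87 ≤ σ'_p = 198 kPa, so the clay remains overconsolidated and only the recompression index applies:
S_c = C_r·H/(1+e₀)·log₁₀(σ'_f/σ'_0) = 0.056×5.1/2.24×log₁₀(115.87/31.428)
    = 0.1275 × 0.56665 = 0.07225 m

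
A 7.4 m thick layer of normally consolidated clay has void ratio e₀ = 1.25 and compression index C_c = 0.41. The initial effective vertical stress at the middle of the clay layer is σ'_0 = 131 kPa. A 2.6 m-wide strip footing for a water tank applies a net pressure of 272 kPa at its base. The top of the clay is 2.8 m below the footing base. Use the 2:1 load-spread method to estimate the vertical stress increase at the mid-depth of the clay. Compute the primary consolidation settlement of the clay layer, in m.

Mid-depth of clay below the footing base: z = 2.8 + 7.4/2 = 6.5 m.
Stress increase at mid-clay by the 2:1 spreading method:
Δσ = qB/(B+z) = 272×2.6/(2.6+6.5) = 77.714 kPa
Final effective stress: σ'_f = σ'_0 + Δσ = 131 + 77.714 = 208.71 kPa.
Normally consolidated clay, so the full stress increment lies on the virgin compression line:
S_c = C_c·H/(1+e₀)·log₁₀(σ'_f/σ'_0) = 0.41×7.4/(1+1.25)×log₁₀(208.71/131)
    = 1.3484 × 0.20227 = 0.2727 m

S_c ≈ 0.273 m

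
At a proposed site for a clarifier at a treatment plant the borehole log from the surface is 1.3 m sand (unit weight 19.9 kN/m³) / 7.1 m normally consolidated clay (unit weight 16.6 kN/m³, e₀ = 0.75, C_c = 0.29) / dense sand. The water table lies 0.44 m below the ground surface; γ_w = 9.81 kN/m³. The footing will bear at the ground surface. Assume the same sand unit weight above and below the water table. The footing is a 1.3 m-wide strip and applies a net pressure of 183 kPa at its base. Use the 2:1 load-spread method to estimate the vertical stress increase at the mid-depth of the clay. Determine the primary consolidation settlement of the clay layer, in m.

Mid-depth of clay below the ground surface: z = 1.3 + 7.1/2 = 4.85 m.
Total vertical stress at mid-clay: σ_v = 19.9×1.3 + 16.6×3.55 = 84.8 kPa.
Pore pressure: u = 9.81×(4.85 − 0.44) = 43.262 kPa.
Initial effective stress: σ'_0 = σ_v − u = 84.8 − 43.262 = 41.538 kPa.
Stress increase at mid-clay by the 2:1 spreading method:
Δσ = qB/(B+z) = 183×1.3/(1.3+4.85) = 38.683 kPa
Final effective stress: σ'_f = σ'_0 + Δσ = 41.538 + 38.683 = 80.221 kPa.
Normally consolidated clay, so the full stress increment lies on the virgin compression line:
S_c = C_c·H/(1+e₀)·log₁₀(σ'_f/σ'_0) = 0.29×7.1/(1+0.75)×log₁₀(80.221/41.538)
    = 1.1766 × 0.28584 = 0.3363 m

S_c ≈ 0.336 m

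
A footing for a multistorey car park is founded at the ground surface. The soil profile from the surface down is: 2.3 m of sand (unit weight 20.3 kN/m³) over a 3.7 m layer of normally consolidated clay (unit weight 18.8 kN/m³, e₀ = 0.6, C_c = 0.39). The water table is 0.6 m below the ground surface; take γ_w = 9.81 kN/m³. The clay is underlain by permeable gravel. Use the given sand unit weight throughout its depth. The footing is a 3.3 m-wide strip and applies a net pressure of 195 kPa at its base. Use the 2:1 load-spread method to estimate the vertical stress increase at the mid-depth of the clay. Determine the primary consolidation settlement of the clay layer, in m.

S_c ≈ 0.41 m

Mid-depth of clay below the ground surface: z = 2.3 + 3.7/2 = 4.15 m.
Total vertical stress at mid-clay: σ_v = 20.3×2.3 + 18.8×1.85 = 81.47 kPa.
Pore pressure: u = 9.81×(4.15 − 0.6) = 34.825 kPa.
Initial effective stress: σ'_0 = σ_v − u = 81.47 − 34.825 = 46.645 kPa.
Stress increase at mid-clay by the 2:1 spreading method:
Δσ = qB/(B+z) = 195×3.3/(3.3+4.15) = 86.376 kPa
Final effective stress: σ'_f = σ'_0 + Δσ = 46.645 + 86.376 = 133.02 kPa.
Normally consolidated clay, so the full stress increment lies on the virgin compression line:
S_c = C_c·H/(1+e₀)·log₁₀(σ'_f/σ'_0) = 0.39×3.7/(1+0.6)×log₁₀(133.02/46.645)
    = 0.90187 × 0.45511 = 0.4105 m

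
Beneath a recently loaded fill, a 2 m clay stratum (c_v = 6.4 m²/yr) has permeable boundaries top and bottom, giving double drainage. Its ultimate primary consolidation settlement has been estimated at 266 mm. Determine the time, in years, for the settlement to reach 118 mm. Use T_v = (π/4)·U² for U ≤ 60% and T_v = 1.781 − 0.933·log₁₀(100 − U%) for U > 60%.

Drainage path length: H_d = H/2 = 1 m (double drainage).
U = S(t)/S_ult = 118/266 = 0.4436.
U ≤ 60%: T_v = (π/4)·U² = (π/4)×0.44361² = 0.15456.
t = T_v·H_d²/c_v = 0.15456×1²/6.4 = 0.02415 years.

t ≈ 0.0241 years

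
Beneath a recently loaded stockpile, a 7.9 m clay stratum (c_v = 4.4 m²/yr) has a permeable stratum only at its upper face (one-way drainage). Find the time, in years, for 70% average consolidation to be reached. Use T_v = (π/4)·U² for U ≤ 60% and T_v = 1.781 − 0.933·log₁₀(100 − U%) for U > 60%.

Drainage path length: H_d = H = 7.9 m (single drainage).
U > 60%: T_v = 1.781 − 0.933·log₁₀(100 − 70) = 0.40285.
t = T_v·H_d²/c_v = 0.40285×7.9²/4.4 = 5.714 years.

t ≈ 5.71 years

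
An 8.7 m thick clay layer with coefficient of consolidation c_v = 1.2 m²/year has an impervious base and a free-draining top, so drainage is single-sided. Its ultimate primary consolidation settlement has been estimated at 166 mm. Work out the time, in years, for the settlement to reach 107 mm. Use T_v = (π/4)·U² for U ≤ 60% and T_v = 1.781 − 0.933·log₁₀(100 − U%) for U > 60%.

t ≈ 21.1 years

Drainage path length: H_d = H = 8.7 m (single drainage).
U = S(t)/S_ult = 107/166 = 0.6446.
U > 60%: T_v = 1.781 − 0.933·log₁₀(100 − 64.458) = 0.33416.
t = T_v·H_d²/c_v = 0.33416×8.7²/1.2 = 21.08 years.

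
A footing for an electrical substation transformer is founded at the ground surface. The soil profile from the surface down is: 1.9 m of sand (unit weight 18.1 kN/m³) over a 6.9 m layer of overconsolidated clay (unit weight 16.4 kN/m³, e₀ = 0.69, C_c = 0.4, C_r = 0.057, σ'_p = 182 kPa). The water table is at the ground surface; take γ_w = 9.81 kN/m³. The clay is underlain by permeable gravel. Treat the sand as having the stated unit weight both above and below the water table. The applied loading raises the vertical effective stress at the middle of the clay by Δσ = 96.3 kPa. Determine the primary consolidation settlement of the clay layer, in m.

Mid-depth of clay below the ground surface: z = 1.9 + 6.9/2 = 5.35 m.
Total vertical stress at mid-clay: σ_v = 18.1×1.9 + 16.4×3.45 = 90.97 kPa.
Pore pressure: u = 9.81×(5.35 − 0) = 52.483 kPa.
Initial effective stress: σ'_0 = σ_v − u = 90.97 − 52.483 = 38.487 kPa.
Final effective stress: σ'_f = 38.487 + 96.3 = 134.79 kPa.
σ'_f = 134.79 ≤ σ'_p = 182 kPa, so the clay remains overconsolidated and only the recompression index applies:
S_c = C_r·H/(1+e₀)·log₁₀(σ'_f/σ'_0) = 0.057×6.9/1.69×log₁₀(134.79/38.487)
    = 0.23272 × 0.54434 = 0.1267 m

S_c ≈ 0.127 m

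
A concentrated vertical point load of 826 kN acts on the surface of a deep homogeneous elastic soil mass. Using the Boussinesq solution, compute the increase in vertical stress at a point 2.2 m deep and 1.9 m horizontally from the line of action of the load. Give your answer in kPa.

Δσ_z ≈ 20.2 kPa

Boussinesq vertical stress below a point load on an elastic half-space:
Δσ_z = 3P/(2πz²) · [1 + (r/z)²]^(−5/2)
r/z = 1.9/2.2 = 0.86364; [1+(r/z)²]^(−5/2) = 0.2483.
Δσ_z = 3×826/(2π×2.2²) × 0.2483 = 81.485 × 0.2483 = 20.23 kPa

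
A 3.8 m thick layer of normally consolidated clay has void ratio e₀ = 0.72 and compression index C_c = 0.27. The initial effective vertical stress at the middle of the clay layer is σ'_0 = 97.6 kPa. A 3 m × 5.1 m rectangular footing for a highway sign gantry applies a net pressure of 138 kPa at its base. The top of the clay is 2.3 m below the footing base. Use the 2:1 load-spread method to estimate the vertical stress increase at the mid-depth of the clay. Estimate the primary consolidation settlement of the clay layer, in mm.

S_c ≈ 72.5 mm

Mid-depth of clay below the footing base: z = 2.3 + 3.8/2 = 4.2 m.
Stress increase at mid-clay by the 2:1 spreading method:
Δσ = qBL/((B+z)(L+z)) = 138×3×5.1/((3+4.2)(5.1+4.2)) = 31.532 kPa
Final effective stress: σ'_f = σ'_0 + Δσ = 97.6 + 31.532 = 129.13 kPa.
Normally consolidated clay, so the full stress increment lies on the virgin compression line:
S_c = C_c·H/(1+e₀)·log₁₀(σ'_f/σ'_0) = 0.27×3.8/(1+0.72)×log₁₀(129.13/97.6)
    = 0.59651 × 0.12158 = 0.07252 m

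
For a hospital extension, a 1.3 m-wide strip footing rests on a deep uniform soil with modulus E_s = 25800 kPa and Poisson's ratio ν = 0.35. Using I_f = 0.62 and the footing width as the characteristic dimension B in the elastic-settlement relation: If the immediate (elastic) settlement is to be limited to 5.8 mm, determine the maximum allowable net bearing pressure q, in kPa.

S_e = q·B·(1−ν²)/E_s · I_f  ⇒  q = S_e·E_s / (B·(1−ν²)·I_f).
q = 0.0058 × 25800 / (1.3 × 0.8775 × 0.62) = 211.6 kPa

q ≈ 212 kPa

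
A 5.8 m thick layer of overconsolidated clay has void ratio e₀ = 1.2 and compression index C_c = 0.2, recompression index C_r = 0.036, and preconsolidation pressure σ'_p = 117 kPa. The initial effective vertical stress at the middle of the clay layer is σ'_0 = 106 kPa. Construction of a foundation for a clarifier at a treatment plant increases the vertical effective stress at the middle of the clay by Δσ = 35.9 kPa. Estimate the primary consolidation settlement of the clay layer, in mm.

Final effective stress: σ'_f = 106 + 35.9 = 141.9 kPa.
σ'_f = 141.9 > σ'_p = 117 kPa, so the stress path crosses the preconsolidation pressure — recompression up to σ'_p, then virgin compression beyond:
S_c = H/(1+e₀)·[C_r·log₁₀(σ'_p/σ'_0) + C_c·log₁₀(σ'_f/σ'_p)]
    = 5.8/2.2 × [0.036×log₁₀(117/106) + 0.2×log₁₀(141.9/117)]
    = 2.6364 × [0.0015437 + 0.016759] = 0.04825 m

S_c ≈ 48.3 mm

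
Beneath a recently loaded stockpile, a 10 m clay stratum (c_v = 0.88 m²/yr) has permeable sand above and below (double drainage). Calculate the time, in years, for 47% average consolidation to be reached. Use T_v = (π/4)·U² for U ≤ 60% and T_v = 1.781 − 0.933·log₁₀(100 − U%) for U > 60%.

Drainage path length: H_d = H/2 = 5 m (double drainage).
U ≤ 60%: T_v = (π/4)·U² = (π/4)×0.47² = 0.17349.
t = T_v·H_d²/c_v = 0.17349×5²/0.88 = 4.929 years.

t ≈ 4.93 years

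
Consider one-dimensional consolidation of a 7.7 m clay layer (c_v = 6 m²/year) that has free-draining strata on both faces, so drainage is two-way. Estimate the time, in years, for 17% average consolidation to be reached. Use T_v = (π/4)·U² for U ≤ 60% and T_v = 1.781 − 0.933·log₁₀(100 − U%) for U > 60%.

t ≈ 0.0561 years

Drainage path length: H_d = H/2 = 3.85 m (double drainage).
U ≤ 60%: T_v = (π/4)·U² = (π/4)×0.17² = 0.022698.
t = T_v·H_d²/c_v = 0.022698×3.85²/6 = 0.05607 years.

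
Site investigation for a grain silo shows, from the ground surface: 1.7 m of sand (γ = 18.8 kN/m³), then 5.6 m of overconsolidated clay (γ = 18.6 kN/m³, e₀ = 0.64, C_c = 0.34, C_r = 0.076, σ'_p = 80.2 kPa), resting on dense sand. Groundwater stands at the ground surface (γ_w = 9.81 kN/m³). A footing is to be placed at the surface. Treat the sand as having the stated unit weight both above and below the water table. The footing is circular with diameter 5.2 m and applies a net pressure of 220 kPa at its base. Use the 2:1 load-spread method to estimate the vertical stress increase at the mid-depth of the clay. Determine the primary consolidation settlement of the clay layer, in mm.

S_c ≈ 205 mm

Mid-depth of clay below the ground surface: z = 1.7 + 5.6/2 = 4.5 m.
Total vertical stress at mid-clay: σ_v = 18.8×1.7 + 18.6×2.8 = 84.04 kPa.
Pore pressure: u = 9.81×(4.5 − 0) = 44.145 kPa.
Initial effective stress: σ'_0 = σ_v − u = 84.04 − 44.145 = 39.895 kPa.
Stress increase at mid-clay by the 2:1 spreading method:
Δσ ≈ qD²/(D+z)² = 220×5.2²/(5.2+4.5)² = 63.225 kPa
Final effective stress: σ'_f = 39.895 + 63.225 = 103.12 kPa.
σ'_f = 103.12 > σ'_p = 80.2 kPa, so the stress path crosses the preconsolidation pressure — recompression up to σ'_p, then virgin compression beyond:
S_c = H/(1+e₀)·[C_r·log₁₀(σ'_p/σ'_0) + C_c·log₁₀(σ'_f/σ'_p)]
    = 5.6/1.64 × [0.076×log₁₀(80.2/39.895) + 0.34×log₁₀(103.12/80.2)]
    = 3.4146 × [0.023047 + 0.037117] = 0.2054 m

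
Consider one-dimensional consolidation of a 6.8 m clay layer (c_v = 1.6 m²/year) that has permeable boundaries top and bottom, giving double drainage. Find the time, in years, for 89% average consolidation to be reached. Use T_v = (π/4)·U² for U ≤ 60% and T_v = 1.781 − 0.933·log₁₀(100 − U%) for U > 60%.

t ≈ 5.85 years

Drainage path length: H_d = H/2 = 3.4 m (double drainage).
U > 60%: T_v = 1.781 − 0.933·log₁₀(100 − 89) = 0.80938.
t = T_v·H_d²/c_v = 0.80938×3.4²/1.6 = 5.848 years.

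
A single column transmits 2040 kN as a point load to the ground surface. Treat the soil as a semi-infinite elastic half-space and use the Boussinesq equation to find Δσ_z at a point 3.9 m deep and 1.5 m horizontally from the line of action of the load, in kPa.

Boussinesq vertical stress below a point load on an elastic half-space:
Δσ_z = 3P/(2πz²) · [1 + (r/z)²]^(−5/2)
r/z = 1.5/3.9 = 0.38462; [1+(r/z)²]^(−5/2) = 0.70829.
Δσ_z = 3×2040/(2π×3.9²) × 0.70829 = 64.039 × 0.70829 = 45.36 kPa

Δσ_z ≈ 45.4 kPa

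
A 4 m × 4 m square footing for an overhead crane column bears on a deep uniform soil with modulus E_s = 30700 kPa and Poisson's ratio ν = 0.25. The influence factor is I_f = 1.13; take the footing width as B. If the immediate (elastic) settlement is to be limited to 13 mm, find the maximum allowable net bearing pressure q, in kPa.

S_e = q·B·(1−ν²)/E_s · I_f  ⇒  q = S_e·E_s / (B·(1−ν²)·I_f).
q = 0.013 × 30700 / (4 × 0.9375 × 1.13) = 94.18 kPa

q ≈ 94.2 kPa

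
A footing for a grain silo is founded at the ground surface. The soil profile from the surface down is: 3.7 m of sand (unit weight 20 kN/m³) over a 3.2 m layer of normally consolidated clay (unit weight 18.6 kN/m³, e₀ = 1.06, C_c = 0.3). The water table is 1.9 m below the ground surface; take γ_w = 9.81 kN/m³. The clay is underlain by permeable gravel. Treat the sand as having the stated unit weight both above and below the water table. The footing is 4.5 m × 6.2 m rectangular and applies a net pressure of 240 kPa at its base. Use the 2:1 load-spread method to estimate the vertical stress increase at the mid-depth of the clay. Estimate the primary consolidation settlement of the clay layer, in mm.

S_c ≈ 124 mm

Mid-depth of clay below the ground surface: z = 3.7 + 3.2/2 = 5.3 m.
Total vertical stress at mid-clay: σ_v = 20×3.7 + 18.6×1.6 = 103.76 kPa.
Pore pressure: u = 9.81×(5.3 − 1.9) = 33.354 kPa.
Initial effective stress: σ'_0 = σ_v − u = 103.76 − 33.354 = 70.406 kPa.
Stress increase at mid-clay by the 2:1 spreading method:
Δσ = qBL/((B+z)(L+z)) = 240×4.5×6.2/((4.5+5.3)(6.2+5.3)) = 59.414 kPa
Final effective stress: σ'_f = σ'_0 + Δσ = 70.406 + 59.414 = 129.82 kPa.
Normally consolidated clay, so the full stress increment lies on the virgin compression line:
S_c = C_c·H/(1+e₀)·log₁₀(σ'_f/σ'_0) = 0.3×3.2/(1+1.06)×log₁₀(129.82/70.406)
    = 0.46602 × 0.26573 = 0.1238 m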